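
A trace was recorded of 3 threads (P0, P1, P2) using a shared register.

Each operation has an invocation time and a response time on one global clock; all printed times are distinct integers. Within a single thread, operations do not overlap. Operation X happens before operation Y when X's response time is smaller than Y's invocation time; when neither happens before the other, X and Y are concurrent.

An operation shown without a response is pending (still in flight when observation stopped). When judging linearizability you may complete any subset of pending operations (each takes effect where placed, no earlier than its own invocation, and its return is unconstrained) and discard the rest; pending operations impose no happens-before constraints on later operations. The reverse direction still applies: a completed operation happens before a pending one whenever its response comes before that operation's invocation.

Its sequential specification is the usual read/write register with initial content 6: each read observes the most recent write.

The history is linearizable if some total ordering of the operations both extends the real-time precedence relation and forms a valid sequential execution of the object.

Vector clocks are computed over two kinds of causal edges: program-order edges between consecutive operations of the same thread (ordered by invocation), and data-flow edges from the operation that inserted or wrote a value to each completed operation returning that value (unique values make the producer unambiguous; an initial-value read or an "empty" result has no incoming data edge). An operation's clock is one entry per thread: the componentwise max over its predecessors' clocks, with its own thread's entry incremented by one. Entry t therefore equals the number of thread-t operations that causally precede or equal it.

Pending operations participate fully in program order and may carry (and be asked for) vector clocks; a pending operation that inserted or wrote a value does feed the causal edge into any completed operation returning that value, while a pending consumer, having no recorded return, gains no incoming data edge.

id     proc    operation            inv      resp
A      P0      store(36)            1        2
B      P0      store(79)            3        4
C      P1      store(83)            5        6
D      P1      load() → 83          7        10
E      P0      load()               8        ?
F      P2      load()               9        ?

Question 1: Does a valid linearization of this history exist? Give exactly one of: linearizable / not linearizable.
a witness: A, B, C, D
1. A store(36), leaving value 36
2. B store(79), leaving value 79
3. C store(83), leaving value 83
4. D load() → 83, leaving value 83

linearizable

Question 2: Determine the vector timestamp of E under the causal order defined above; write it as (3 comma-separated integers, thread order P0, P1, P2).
no predecessors for F (invoked 9): P2 increments from zero → (0, 0, 1)
no predecessors for C (invoked 5): P1 increments from zero → (0, 1, 0)
no predecessors for A (invoked 1): P0 increments from zero → (1, 0, 0)
D, invoked 7, takes VC(C)=(0, 1, 0) under max, adds 1 for P1 → (0, 2, 0)
B, invoked 3, takes VC(A)=(1, 0, 0) under max, adds 1 for P0 → (2, 0, 0)
E, invoked 8, takes VC(B)=(2, 0, 0) under max, adds 1 for P0 → (3, 0, 0)
target: VC(E) = (3, 0, 0)

(3, 0, 0)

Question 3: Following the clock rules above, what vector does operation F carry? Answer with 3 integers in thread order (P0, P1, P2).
VC(F, invoked at 9): no causal predecessors; +1 on P2 → (0, 0, 1)
VC(C, invoked at 5): no causal predecessors; +1 on P1 → (0, 1, 0)
VC(A, invoked at 1): no causal predecessors; +1 on P0 → (1, 0, 0)
VC(D, invoked at 7): max of VC(C)=(0, 1, 0), then +1 on thread P1 → (0, 2, 0)
VC(B, invoked at 3): max of VC(A)=(1, 0, 0), then +1 on thread P0 → (2, 0, 0)
VC(E, invoked at 8): max of VC(B)=(2, 0, 0), then +1 on thread P0 → (3, 0, 0)
target: VC(F) = (0, 0, 1)

(0, 0, 1)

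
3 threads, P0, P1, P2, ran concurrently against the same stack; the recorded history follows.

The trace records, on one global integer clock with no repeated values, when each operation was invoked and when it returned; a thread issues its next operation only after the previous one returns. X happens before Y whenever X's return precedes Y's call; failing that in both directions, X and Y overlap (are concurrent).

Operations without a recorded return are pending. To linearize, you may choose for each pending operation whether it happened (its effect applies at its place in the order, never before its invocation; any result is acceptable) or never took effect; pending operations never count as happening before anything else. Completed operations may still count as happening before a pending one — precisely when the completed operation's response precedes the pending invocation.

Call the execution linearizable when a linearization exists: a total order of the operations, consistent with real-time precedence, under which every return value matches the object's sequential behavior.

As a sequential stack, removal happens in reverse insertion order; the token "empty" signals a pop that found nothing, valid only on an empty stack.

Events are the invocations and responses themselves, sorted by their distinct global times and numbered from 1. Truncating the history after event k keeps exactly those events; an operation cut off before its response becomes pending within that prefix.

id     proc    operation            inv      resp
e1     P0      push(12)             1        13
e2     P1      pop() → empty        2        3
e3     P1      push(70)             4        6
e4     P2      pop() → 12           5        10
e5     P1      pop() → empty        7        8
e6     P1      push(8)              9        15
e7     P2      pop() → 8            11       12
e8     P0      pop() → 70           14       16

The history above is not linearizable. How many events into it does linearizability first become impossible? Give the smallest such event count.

one valid order for events 1..9 is e2, e3, e4, e5:
after step 1 (e2 pop() → empty): stack <>
after step 2 (e3 push(70)): stack <70>
after step 3 (e4 pop() (pending, included)): stack <>
after step 4 (e5 pop() → empty): stack <>
adding event 10 (e4 responds at 10) leaves no legal real-time order
include/drop combinations of the 2 pending operations (e1, e6) were all tried; none helps
take e2, e3, e4, e5 (pending dropped): step 3 already fails, because e4 pop() → 12 cannot occur there
take e2, e3, e5, e4 (pending dropped): step 3 already fails, because e5 pop() → empty cannot occur there

10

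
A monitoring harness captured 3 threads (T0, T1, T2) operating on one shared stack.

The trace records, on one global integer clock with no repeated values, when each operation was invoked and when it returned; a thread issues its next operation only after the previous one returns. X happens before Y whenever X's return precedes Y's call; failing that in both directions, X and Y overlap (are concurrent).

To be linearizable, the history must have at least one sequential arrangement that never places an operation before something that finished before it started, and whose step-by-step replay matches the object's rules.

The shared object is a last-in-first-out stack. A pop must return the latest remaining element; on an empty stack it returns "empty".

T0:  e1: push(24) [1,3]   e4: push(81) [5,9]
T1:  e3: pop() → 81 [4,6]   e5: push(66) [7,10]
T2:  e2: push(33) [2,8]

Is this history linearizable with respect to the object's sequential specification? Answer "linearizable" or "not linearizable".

linearizable

one valid linearization: e1, e2, e4, e3, e5
after step 1 (e1 push(24)): stack <24>
after step 2 (e2 push(33)): stack <24,33>
after step 3 (e4 push(81)): stack <24,33,81>
after step 4 (e3 pop() → 81): stack <24,33>
after step 5 (e5 push(66)): stack <24,33,66>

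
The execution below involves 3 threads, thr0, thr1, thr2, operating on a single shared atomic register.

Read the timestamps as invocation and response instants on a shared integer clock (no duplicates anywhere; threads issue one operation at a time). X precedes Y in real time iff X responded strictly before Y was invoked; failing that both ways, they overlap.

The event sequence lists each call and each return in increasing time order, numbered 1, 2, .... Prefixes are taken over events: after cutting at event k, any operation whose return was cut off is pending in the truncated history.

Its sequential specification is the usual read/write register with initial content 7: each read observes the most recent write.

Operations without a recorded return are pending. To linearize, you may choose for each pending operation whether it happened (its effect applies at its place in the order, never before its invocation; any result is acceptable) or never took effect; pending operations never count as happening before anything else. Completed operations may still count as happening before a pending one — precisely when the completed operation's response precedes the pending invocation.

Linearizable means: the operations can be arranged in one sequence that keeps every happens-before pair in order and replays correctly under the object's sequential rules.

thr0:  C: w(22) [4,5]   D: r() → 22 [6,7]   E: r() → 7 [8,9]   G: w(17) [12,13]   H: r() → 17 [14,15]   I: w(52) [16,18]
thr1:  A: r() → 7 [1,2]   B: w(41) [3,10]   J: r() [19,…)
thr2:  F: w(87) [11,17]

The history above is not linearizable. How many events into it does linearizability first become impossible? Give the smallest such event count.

9

events 1..8 are linearizable, e.g. via A, B, C, D:
1. A r() → 7, leaving value 7
2. B w(41) (pending, included), leaving value 41
3. C w(22), leaving value 22
4. D r() → 22, leaving value 22
once event 9 joins (E's response, time 9), exhaustive search finds no witness
no escape via the 1 pending operation (B): every completion choice fails
sample order A, C, D, E (pending dropped) stalls at step 4 — E r() → 7 has no legal effect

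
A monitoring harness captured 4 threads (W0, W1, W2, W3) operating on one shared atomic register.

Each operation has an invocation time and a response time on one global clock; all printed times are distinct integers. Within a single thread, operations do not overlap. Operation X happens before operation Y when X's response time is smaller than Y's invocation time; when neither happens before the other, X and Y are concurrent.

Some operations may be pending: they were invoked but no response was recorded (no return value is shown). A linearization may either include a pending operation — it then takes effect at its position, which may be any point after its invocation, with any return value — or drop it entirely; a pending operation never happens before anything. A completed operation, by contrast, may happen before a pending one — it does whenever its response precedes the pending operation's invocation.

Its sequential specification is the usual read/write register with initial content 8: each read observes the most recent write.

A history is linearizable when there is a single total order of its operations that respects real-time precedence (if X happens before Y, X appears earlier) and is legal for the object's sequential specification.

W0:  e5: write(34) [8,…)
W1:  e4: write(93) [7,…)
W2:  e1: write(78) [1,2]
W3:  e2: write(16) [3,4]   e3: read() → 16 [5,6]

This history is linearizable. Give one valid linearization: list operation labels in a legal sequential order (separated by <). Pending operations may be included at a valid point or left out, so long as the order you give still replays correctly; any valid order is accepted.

after step 1 (e1 write(78)): value 78
after step 2 (e2 write(16)): value 16
after step 3 (e3 read() → 16): value 16

e1 < e2 < e3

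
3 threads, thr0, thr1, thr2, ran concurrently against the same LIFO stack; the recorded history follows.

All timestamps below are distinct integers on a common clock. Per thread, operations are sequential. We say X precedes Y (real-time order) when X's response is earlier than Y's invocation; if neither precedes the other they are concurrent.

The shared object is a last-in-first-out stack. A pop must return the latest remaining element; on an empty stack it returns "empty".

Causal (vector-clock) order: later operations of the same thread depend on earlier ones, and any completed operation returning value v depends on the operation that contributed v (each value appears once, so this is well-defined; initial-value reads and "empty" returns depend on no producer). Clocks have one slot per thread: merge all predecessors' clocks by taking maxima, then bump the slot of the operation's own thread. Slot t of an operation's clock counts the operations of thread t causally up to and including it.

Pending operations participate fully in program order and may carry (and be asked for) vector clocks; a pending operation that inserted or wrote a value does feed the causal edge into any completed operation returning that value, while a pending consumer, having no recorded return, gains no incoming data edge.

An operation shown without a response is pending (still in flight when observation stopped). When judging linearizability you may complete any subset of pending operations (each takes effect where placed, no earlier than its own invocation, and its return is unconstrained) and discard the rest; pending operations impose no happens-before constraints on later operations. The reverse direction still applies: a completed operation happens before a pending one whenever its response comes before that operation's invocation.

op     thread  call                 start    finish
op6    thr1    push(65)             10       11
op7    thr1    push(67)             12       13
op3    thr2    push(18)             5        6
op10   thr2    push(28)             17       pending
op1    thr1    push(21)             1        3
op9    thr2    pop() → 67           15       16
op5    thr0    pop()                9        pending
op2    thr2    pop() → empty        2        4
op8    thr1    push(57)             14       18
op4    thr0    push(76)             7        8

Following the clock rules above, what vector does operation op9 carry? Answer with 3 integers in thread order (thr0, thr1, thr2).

(0, 3, 3)

no predecessors for op2 (invoked 2): thr2 increments from zero → (0, 0, 1)
no predecessors for op1 (invoked 1): thr1 increments from zero → (0, 1, 0)
no predecessors for op4 (invoked 7): thr0 increments from zero → (1, 0, 0)
op3, invoked 5, takes VC(op2)=(0, 0, 1) under max, adds 1 for thr2 → (0, 0, 2)
op6, invoked 10, takes VC(op1)=(0, 1, 0) under max, adds 1 for thr1 → (0, 2, 0)
op5, invoked 9, takes VC(op4)=(1, 0, 0) under max, adds 1 for thr0 → (2, 0, 0)
op7, invoked 12, takes VC(op6)=(0, 2, 0) under max, adds 1 for thr1 → (0, 3, 0)
op8, invoked 14, takes VC(op7)=(0, 3, 0) under max, adds 1 for thr1 → (0, 4, 0)
op9, invoked 15, takes VC(op3)=(0, 0, 2), VC(op7)=(0, 3, 0) under max, adds 1 for thr2 → (0, 3, 3)
op10, invoked 17, takes VC(op9)=(0, 3, 3) under max, adds 1 for thr2 → (0, 3, 4)
target: VC(op9) = (0, 3, 3)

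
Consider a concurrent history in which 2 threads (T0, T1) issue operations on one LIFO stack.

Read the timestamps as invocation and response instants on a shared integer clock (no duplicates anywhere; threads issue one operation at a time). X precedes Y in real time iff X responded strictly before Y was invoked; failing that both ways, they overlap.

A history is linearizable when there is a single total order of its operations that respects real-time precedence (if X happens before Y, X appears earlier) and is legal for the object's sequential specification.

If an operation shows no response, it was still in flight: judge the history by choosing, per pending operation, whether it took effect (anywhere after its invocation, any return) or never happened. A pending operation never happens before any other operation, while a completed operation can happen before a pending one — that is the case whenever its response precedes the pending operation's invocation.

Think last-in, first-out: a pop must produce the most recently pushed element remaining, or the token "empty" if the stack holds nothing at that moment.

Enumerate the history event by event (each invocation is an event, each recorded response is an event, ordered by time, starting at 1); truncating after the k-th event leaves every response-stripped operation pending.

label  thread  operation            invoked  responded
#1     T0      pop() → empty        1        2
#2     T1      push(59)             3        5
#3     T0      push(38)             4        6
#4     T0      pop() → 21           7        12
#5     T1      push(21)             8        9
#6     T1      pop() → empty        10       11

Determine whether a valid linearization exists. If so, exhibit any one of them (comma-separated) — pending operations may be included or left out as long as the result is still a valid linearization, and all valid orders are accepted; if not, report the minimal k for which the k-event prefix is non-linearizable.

not linearizable — minimal violating prefix: 11 events

through event 10 a valid linearization exists; event 11 (#6 responding at time 11) ends that
checked exhaustively: 2 real-time-consistent orders of 5 completed operations, zero legal LIFO stack replays
completion choices over the 1 pending operation (#4) were checked; none helps
e.g. #1, #2, #3, #5, #6 (pending dropped): illegal at step 5, since #6 pop() → empty cannot apply there
e.g. #1, #3, #2, #5, #6 (pending dropped): illegal at step 5, since #6 pop() → empty cannot apply there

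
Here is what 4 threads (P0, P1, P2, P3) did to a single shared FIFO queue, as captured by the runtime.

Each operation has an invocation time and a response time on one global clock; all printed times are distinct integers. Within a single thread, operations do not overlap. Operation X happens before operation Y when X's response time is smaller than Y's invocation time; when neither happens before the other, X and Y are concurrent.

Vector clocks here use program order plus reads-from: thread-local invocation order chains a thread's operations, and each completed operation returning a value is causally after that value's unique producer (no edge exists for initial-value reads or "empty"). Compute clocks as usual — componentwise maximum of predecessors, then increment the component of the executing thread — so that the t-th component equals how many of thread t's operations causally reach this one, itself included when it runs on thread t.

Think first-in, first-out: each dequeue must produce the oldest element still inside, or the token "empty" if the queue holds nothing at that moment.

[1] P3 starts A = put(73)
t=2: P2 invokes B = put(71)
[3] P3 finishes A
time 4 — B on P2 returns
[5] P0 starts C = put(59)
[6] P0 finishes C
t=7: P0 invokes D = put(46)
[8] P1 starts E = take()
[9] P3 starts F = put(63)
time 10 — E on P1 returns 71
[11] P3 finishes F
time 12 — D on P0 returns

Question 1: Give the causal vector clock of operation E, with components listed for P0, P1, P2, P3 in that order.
no predecessors for A (invoked 1): P3 increments from zero → (0, 0, 0, 1)
no predecessors for B (invoked 2): P2 increments from zero → (0, 0, 1, 0)
no predecessors for C (invoked 5): P0 increments from zero → (1, 0, 0, 0)
invoked at 9, F merges VC(A)=(0, 0, 0, 1) and bumps P3's slot → (0, 0, 0, 2)
invoked at 8, E merges VC(B)=(0, 0, 1, 0) and bumps P1's slot → (0, 1, 1, 0)
invoked at 7, D merges VC(C)=(1, 0, 0, 0) and bumps P0's slot → (2, 0, 0, 0)
target: VC(E) = (0, 1, 1, 0)

(0, 1, 1, 0)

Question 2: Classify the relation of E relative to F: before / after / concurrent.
E spans [8,10], F spans [9,11]
the intervals overlap in both directions

concurrent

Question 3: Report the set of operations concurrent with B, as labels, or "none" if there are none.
overlap test against B [2,4]: concurrent iff the interval meets 2..4
A [1,3]: concurrent
C [5,6]: after
D [7,12]: after
E [8,10]: after
F [9,11]: after

A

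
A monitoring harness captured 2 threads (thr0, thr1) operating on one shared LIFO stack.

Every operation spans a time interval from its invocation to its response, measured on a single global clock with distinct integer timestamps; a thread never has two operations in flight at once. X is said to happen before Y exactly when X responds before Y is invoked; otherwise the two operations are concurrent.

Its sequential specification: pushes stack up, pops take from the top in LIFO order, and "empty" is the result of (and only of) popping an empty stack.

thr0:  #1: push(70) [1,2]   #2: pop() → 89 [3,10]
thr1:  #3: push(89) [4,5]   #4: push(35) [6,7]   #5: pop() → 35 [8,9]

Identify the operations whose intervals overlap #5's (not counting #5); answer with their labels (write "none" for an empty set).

overlap test against #5 [8,9]: concurrent iff the interval meets 8..9
#1 [1,2]: before
#2 [3,10]: concurrent
#3 [4,5]: before
#4 [6,7]: before

#2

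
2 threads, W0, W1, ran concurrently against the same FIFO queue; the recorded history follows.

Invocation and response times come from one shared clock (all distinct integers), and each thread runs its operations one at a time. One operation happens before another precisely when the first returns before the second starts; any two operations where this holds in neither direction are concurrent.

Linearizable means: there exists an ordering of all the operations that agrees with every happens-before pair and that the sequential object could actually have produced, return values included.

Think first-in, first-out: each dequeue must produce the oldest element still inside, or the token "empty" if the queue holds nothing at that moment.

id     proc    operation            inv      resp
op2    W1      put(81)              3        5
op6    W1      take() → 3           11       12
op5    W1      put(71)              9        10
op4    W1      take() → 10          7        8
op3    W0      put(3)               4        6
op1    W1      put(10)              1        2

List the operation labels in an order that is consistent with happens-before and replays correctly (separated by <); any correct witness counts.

1. op1 put(10), leaving queue <10>
2. op3 put(3), leaving queue <10,3>
3. op2 put(81), leaving queue <10,3,81>
4. op4 take() → 10, leaving queue <3,81>
5. op5 put(71), leaving queue <3,81,71>
6. op6 take() → 3, leaving queue <81,71>

op1 < op3 < op2 < op4 < op5 < op6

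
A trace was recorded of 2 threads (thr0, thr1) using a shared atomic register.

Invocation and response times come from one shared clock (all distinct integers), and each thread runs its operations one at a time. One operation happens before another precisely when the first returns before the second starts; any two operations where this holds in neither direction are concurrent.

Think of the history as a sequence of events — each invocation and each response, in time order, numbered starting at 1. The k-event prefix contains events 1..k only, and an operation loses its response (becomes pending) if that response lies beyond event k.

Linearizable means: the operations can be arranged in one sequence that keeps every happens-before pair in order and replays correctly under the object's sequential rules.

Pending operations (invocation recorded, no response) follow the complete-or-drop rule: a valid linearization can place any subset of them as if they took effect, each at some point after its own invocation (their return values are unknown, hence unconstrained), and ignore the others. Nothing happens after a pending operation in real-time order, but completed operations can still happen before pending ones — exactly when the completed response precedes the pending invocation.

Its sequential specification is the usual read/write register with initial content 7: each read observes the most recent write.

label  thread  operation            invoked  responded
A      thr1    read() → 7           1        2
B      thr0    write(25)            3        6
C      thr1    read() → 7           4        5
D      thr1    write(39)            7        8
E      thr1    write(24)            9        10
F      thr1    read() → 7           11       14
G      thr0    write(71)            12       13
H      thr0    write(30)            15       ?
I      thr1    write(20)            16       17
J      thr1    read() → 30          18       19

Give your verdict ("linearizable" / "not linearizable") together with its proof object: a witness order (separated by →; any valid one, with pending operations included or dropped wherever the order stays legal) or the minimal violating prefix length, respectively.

events 1..13 are fine; event 14 — the response of F at time 14 — makes the prefix non-linearizable
checked exhaustively: 4 real-time-consistent orders of 7 completed operations, zero legal atomic register replays
sample order A, B, C, D, E, F, G stalls at step 3 — C read() → 7 has no legal effect
sample order A, B, C, D, E, G, F stalls at step 3 — C read() → 7 has no legal effect

not linearizable — minimal violating prefix: 14 events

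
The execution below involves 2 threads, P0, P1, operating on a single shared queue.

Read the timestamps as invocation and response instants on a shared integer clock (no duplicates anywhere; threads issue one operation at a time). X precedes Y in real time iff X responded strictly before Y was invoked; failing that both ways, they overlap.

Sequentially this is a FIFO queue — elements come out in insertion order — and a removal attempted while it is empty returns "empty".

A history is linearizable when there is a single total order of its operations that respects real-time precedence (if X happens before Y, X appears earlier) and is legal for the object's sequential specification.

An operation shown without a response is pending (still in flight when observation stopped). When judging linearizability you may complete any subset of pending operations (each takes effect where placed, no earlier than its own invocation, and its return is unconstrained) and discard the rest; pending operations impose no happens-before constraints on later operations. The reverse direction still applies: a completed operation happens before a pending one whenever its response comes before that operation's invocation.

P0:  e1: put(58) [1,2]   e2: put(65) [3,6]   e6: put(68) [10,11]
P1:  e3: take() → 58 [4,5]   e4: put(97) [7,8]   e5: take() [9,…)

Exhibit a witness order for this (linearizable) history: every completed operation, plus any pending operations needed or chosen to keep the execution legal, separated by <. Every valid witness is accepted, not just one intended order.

after step 1 (e1 put(58)): queue <58>
after step 2 (e2 put(65)): queue <58,65>
after step 3 (e3 take() → 58): queue <65>
after step 4 (e4 put(97)): queue <65,97>
after step 5 (e5 take() (pending, included)): queue <97>
after step 6 (e6 put(68)): queue <97,68>

e1 < e2 < e3 < e4 < e5 < e6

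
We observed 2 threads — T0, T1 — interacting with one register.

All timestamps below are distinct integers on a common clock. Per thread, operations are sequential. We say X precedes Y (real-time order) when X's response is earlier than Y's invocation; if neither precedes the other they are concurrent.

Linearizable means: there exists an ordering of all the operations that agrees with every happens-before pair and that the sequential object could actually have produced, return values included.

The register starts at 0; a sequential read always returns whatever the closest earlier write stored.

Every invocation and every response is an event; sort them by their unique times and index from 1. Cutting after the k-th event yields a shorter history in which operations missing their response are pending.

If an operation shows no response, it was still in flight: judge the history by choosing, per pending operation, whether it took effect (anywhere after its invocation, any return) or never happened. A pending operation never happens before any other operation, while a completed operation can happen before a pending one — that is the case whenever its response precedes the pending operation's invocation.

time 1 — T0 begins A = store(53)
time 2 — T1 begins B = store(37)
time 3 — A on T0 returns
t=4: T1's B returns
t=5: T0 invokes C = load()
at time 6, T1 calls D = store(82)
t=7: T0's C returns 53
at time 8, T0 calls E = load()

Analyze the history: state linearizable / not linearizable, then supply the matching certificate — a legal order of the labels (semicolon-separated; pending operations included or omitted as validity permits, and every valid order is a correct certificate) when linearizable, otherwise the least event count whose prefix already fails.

after step 1 (B store(37)): value 37
after step 2 (A store(53)): value 53
after step 3 (C load() → 53): value 53

linearizable — witness: B; A; C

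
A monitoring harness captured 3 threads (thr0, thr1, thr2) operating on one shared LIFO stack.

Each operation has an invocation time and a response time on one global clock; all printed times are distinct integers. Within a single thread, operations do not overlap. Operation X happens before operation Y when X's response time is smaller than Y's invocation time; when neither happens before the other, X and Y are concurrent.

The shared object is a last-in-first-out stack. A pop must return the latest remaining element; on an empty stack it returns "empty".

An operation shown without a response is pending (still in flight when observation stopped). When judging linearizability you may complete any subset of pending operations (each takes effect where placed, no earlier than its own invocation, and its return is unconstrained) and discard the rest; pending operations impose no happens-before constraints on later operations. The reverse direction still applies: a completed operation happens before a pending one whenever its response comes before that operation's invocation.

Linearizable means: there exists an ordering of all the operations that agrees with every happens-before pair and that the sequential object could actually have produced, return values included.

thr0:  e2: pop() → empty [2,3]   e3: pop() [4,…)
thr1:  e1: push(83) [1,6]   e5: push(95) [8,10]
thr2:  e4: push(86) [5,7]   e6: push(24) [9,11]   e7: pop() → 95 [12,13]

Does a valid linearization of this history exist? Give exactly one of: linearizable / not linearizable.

a witness: e2, e1, e3, e4, e6, e5, e7
1. e2 pop() → empty, leaving stack <>
2. e1 push(83), leaving stack <83>
3. e3 pop() (pending, included), leaving stack <>
4. e4 push(86), leaving stack <86>
5. e6 push(24), leaving stack <86,24>
6. e5 push(95), leaving stack <86,24,95>
7. e7 pop() → 95, leaving stack <86,24>

linearizable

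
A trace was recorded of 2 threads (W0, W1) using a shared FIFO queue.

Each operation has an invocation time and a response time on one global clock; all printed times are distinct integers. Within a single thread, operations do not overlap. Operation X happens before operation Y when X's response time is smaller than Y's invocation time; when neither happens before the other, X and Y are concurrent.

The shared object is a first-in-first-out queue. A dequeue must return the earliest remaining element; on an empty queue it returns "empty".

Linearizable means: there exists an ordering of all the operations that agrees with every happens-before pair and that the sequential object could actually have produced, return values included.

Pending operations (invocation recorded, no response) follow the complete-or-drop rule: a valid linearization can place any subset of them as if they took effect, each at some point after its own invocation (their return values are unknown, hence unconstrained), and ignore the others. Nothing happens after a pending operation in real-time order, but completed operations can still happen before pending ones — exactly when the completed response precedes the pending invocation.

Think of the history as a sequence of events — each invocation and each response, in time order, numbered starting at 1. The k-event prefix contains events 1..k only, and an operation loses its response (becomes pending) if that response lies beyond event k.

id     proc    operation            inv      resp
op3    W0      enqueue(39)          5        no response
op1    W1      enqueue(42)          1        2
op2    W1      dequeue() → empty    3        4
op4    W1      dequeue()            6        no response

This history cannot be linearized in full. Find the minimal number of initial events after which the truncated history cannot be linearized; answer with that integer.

4

one valid order for events 1..3 is op1:
after step 1 (op1 enqueue(42)): queue <42>
with event 4 included (op2 responding at time 4), all real-time-consistent orders fail
for example op1, op2 fails at step 2: op2 dequeue() → empty is not legal there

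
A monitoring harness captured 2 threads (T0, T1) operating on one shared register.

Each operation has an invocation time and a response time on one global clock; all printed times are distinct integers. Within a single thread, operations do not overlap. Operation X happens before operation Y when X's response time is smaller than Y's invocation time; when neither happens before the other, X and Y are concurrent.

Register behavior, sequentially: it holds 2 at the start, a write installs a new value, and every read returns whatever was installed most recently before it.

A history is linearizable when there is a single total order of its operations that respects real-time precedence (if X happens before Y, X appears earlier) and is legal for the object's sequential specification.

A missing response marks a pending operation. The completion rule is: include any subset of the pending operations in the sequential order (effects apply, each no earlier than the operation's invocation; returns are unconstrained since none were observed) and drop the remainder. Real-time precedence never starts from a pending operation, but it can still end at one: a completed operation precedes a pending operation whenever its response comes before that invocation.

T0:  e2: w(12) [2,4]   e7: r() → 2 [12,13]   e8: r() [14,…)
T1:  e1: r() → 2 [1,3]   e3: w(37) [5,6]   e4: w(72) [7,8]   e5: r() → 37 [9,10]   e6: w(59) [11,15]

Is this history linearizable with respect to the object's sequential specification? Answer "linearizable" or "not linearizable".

not linearizable

cut after 9 events: linearizable; cut after 10 events (e5 responds, time 10): not linearizable
no legal order exists: 2 real-time-consistent candidates over 5 completed register operations, all rejected
take e1, e2, e3, e4, e5: step 5 already fails, because e5 r() → 37 cannot occur there
take e2, e1, e3, e4, e5: step 2 already fails, because e1 r() → 2 cannot occur there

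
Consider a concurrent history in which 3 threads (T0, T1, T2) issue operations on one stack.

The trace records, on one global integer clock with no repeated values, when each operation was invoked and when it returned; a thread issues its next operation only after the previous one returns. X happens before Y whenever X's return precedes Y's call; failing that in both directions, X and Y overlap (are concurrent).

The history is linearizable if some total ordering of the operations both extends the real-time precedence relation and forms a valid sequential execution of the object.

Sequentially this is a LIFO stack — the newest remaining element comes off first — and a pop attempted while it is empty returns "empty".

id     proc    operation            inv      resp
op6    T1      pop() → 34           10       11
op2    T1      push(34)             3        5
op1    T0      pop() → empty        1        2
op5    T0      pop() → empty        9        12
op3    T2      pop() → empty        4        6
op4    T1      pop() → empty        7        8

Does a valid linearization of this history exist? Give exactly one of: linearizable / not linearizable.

prefix check: 1..7 passes, 1..8 fails once op4's time-8 response joins
every one of the 2 real-time-consistent orders over 4 completed stack ops fails the sequential spec
sample order op1, op2, op3, op4 stalls at step 3 — op3 pop() → empty has no legal effect
sample order op1, op3, op2, op4 stalls at step 4 — op4 pop() → empty has no legal effect

not linearizable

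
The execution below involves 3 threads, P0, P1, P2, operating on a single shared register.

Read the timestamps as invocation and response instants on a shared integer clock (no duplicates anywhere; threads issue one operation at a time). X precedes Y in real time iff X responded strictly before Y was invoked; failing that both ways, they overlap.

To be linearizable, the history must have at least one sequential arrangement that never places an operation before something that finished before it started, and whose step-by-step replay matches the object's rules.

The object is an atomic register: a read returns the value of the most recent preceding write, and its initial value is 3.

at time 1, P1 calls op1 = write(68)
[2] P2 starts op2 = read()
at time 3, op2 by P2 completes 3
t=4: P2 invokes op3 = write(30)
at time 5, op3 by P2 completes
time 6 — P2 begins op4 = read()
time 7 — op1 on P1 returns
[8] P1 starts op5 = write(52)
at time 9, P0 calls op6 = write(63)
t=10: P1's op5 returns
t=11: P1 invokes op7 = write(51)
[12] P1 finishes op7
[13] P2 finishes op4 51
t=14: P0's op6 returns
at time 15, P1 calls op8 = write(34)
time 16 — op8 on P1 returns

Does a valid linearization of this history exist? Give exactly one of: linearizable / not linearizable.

one valid linearization: op2, op1, op3, op5, op6, op7, op4, op8
1. op2 read() → 3, leaving value 3
2. op1 write(68), leaving value 68
3. op3 write(30), leaving value 30
4. op5 write(52), leaving value 52
5. op6 write(63), leaving value 63
6. op7 write(51), leaving value 51
7. op4 read() → 51, leaving value 51
8. op8 write(34), leaving value 34

linearizable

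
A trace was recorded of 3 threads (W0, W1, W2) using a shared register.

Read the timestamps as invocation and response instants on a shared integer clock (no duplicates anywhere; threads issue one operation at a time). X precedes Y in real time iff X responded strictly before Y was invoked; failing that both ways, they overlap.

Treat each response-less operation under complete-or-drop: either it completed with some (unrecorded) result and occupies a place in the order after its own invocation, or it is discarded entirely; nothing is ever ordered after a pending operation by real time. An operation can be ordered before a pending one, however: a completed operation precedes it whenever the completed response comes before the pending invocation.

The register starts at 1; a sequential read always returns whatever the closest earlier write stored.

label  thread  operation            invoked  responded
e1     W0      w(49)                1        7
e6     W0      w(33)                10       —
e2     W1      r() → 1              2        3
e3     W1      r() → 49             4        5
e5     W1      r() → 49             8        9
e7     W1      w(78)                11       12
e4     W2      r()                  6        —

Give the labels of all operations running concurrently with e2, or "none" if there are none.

e1

concurrent with e2 ([2,3]): every op whose interval crosses 2..3
e1 [1,7]: concurrent
e3 [4,5]: after
e4 [6,…): after
e5 [8,9]: after
e6 [10,…): after
e7 [11,12]: after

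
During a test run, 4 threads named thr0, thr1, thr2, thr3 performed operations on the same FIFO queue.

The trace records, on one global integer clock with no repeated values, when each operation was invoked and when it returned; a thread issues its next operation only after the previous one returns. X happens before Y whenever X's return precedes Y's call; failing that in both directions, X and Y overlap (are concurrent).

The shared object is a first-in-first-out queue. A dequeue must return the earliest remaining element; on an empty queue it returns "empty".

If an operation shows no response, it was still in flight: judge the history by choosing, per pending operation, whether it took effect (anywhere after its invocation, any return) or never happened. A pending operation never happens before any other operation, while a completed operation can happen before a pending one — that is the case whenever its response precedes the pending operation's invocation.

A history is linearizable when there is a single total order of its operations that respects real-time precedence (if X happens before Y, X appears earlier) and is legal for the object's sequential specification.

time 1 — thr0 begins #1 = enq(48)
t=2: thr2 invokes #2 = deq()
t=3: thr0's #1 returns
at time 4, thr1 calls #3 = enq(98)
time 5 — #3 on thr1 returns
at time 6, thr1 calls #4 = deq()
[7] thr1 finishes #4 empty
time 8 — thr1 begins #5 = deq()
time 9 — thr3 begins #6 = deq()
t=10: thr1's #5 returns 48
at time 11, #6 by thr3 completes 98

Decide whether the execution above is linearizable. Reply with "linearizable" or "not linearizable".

already the first 7 events (up to #4's response at time 7) admit no linearization; the first 6 still do
the completed operations (3 total) allow one real-time order; the FIFO queue replay rejects it
no completion choice of the 1 pending operation (#2) rescues it — every subset was tried
sample order #1, #3, #4 (pending dropped) stalls at step 3 — #4 deq() → empty has no legal effect

not linearizable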